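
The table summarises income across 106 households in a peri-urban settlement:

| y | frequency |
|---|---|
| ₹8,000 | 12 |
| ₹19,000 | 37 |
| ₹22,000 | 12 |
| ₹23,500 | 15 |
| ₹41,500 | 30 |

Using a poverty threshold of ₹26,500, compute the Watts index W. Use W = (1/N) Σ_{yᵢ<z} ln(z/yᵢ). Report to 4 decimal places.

Poor units: 12×₹8,000, 37×₹19,000, 12×₹22,000, 15×₹23,500 (q = 76 of N = 106).
ln(z/y) terms: ln(26500/8000) = 1.1977 (×12); ln(26500/19000) = 0.3327 (×37); ln(26500/22000) = 0.1861 (×12); ln(26500/23500) = 0.1201 (×15).
W = 30.717943 / 106 = 0.2898.

0.2898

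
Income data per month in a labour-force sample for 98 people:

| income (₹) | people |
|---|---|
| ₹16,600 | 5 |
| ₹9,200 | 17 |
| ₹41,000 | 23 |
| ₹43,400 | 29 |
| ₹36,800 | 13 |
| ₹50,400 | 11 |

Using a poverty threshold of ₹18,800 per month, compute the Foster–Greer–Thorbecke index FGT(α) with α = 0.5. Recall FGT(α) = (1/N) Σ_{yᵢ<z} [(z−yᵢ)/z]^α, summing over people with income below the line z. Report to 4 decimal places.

0.1414

Below the line: 17×₹9,200, 5×₹16,600 (q = 22 of N = 98).
Normalized shortfalls: (18800−9200)/18800 = 0.5106 (×17); (18800−16600)/18800 = 0.1170 (×5).
Raised to α = 0.5: 0.71459 (×17); 0.34208 (×5).
Sum = 13.858442; FGT(0.5) = 13.858442 / 98 = 0.1414.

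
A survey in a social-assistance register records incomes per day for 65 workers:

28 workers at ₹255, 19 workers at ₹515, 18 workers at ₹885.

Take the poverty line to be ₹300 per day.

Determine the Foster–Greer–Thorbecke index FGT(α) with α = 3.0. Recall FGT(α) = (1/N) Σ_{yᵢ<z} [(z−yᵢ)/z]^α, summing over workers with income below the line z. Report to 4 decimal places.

Incomes under z: 28×₹255 (q = 28 of N = 65).
Relative gaps: (300−255)/300 = 0.1500 (×28).
Raised to α = 3.0: 0.00337 (×28).
Sum = 0.094500; FGT(3.0) = 0.094500 / 65 = 0.0015.

0.0015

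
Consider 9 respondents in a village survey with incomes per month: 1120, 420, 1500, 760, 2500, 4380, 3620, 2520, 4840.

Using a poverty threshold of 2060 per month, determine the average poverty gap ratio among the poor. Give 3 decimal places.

Below the line: 420, 760, 1120, 1500 (q = 4 of N = 9).
Shortfall ratios (z−y)/z: 0.7961, 0.6311, 0.4563, 0.2718; sum = 2.155340.
The income-gap ratio divides by q (the poor only): 2.155340 / 4 = 0.539.

0.539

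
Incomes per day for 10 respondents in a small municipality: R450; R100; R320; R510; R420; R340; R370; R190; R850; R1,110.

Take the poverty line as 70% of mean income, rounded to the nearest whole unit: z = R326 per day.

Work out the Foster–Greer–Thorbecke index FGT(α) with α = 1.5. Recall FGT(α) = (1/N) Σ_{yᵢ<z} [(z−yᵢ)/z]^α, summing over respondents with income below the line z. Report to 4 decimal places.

0.0849

Incomes under z: R100, R190, R320 (q = 3 of N = 10).
Relative gaps: (326−100)/326 = 0.6933; (326−190)/326 = 0.4172; (326−320)/326 = 0.0184.
Raised to α = 1.5: 0.57721; 0.26945; 0.00250.
Sum = 0.849162; FGT(1.5) = 0.849162 / 10 = 0.0849.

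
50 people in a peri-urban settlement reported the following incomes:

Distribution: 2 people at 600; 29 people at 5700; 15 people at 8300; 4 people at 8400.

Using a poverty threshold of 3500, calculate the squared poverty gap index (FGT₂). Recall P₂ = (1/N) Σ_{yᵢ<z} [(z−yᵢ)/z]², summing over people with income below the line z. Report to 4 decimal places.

Below the line: 2×600 (q = 2 of N = 50).
Gap ratios (z−y)/z: (3500−600)/3500 = 0.8286 (×2).
Squared: 0.6865 (×2).
Sum = 1.373061; P₂ = 1.373061 / 50 = 0.0275.

0.0275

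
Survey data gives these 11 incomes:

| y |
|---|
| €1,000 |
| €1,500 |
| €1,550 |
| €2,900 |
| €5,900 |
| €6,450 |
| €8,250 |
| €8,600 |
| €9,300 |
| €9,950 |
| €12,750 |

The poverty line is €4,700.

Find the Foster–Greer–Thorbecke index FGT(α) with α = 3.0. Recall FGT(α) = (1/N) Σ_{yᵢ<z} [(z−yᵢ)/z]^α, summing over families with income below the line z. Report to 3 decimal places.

Below the line: €1,000, €1,500, €1,550, €2,900 (q = 4 of N = 11).
Gap ratios (z−y)/z: (4700−1000)/4700 = 0.7872; (4700−1500)/4700 = 0.6809; (4700−1550)/4700 = 0.6702; (4700−2900)/4700 = 0.3830.
Raised to α = 3.0: 0.48788; 0.31561; 0.30105; 0.05617.
Sum = 1.160715; FGT(3.0) = 1.160715 / 11 = 0.106.

0.106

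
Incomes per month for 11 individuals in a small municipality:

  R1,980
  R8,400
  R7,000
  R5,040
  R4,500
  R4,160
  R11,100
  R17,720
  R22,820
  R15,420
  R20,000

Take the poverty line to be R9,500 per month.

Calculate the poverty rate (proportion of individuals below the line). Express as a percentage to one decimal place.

54.5%

6 of the 11 individuals have income below R9,500.
H = 6/11 = 54.5%.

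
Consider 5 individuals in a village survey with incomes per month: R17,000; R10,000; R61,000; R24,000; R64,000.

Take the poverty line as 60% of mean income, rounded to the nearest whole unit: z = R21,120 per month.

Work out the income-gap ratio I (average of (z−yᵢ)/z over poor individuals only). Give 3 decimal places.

Incomes under z: R10,000, R17,000 (q = 2 of N = 5).
Shortfall ratios (z−y)/z: 0.5265, 0.1951; sum = 0.721591.
I averages over the q = 2 poor units only: 0.721591 / 2 = 0.361.

0.361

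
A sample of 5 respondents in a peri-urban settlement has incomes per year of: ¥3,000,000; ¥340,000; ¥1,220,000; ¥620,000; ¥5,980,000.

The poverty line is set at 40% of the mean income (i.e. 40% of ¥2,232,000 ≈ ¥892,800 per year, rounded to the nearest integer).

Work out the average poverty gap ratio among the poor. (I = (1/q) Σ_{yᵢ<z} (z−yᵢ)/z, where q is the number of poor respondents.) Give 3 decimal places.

Below z: ¥340,000, ¥620,000 (q = 2 of N = 5).
Relative gaps: 0.6192, 0.3056; sum = 0.924731.
The income-gap ratio divides by q (the poor only): 0.924731 / 2 = 0.462.

0.462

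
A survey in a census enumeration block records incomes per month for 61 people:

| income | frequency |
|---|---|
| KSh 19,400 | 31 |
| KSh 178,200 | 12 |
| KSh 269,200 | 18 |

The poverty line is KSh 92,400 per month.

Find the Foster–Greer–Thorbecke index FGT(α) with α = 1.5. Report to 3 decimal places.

0.357

Below the line: 31×KSh 19,400 (q = 31 of N = 61).
Relative gaps: (92400−19400)/92400 = 0.7900 (×31).
Raised to α = 1.5: 0.70223 (×31).
Sum = 21.768977; FGT(1.5) = 21.768977 / 61 = 0.357.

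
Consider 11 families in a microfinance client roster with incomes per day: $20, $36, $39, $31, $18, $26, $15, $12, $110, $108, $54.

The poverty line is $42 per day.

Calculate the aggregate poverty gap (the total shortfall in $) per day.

$139

Below z: $12, $15, $18, $20, $26, $31, $36, $39 (q = 8 of N = 11).
Individual gaps: 42−12 = 30; 42−15 = 27; 42−18 = 24; 42−20 = 22; 42−26 = 16; 42−31 = 11; 42−36 = 6; 42−39 = 3.
Aggregate gap = $139.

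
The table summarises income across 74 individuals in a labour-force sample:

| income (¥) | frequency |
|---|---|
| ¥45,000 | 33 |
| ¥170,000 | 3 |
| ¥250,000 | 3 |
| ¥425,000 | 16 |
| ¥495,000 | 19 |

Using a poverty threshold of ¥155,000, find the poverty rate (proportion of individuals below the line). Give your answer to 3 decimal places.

33 of the 74 individuals have income below ¥155,000.
H = 33/74 = 0.446.

0.446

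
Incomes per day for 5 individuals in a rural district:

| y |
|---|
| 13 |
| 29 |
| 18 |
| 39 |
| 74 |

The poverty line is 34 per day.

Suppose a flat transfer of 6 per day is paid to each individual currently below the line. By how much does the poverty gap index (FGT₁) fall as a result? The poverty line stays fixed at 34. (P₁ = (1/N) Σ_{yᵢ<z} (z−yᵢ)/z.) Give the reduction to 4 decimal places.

Before: below the line — 13, 18, 29; poverty gap index (FGT₁) = 0.247059.
After the 6 transfer: below the line — 19, 24; poverty gap index (FGT₁) = 0.147059.
Reduction = 0.247059 − 0.147059 = 0.1000.

0.1000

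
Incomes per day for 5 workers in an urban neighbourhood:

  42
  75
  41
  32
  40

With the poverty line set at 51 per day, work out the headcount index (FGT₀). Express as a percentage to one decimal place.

80.0%

4 of the 5 workers have income below 51.
H = 4/5 = 80.0%.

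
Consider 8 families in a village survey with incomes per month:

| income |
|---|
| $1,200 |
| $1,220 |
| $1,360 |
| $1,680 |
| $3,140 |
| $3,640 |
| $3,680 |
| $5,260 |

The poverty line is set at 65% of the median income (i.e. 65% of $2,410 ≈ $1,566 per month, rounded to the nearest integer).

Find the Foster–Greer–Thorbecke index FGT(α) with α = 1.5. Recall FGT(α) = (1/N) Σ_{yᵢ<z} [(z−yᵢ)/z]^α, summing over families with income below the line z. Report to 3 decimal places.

Incomes under z: $1,200, $1,220, $1,360 (q = 3 of N = 8).
Normalized shortfalls: (1566−1200)/1566 = 0.2337; (1566−1220)/1566 = 0.2209; (1566−1360)/1566 = 0.1315.
Raised to α = 1.5: 0.11299; 0.10385; 0.04771.
Sum = 0.264554; FGT(1.5) = 0.264554 / 8 = 0.033.

0.033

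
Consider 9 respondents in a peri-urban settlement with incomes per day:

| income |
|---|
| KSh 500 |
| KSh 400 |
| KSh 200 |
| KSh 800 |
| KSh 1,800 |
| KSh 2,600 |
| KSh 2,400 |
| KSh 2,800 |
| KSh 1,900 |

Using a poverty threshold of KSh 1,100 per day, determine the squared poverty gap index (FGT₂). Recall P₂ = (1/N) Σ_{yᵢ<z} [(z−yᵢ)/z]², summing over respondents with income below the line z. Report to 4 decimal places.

Below the line: KSh 200, KSh 400, KSh 500, KSh 800 (q = 4 of N = 9).
Normalized shortfalls: (1100−200)/1100 = 0.8182; (1100−400)/1100 = 0.6364; (1100−500)/1100 = 0.5455; (1100−800)/1100 = 0.2727.
Squared: 0.6694; 0.4050; 0.2975; 0.0744.
Sum = 1.446281; P₂ = 1.446281 / 9 = 0.1607.

0.1607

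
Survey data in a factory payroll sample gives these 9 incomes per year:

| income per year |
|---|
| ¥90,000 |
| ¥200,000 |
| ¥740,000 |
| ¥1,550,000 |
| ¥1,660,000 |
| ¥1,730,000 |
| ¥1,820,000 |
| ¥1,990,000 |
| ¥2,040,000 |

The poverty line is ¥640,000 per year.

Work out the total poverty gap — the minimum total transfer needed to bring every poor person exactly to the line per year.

Incomes under z: ¥90,000, ¥200,000 (q = 2 of N = 9).
Individual gaps: 640000−90000 = 550000; 640000−200000 = 440000.
Aggregate gap = ¥990,000.

¥990,000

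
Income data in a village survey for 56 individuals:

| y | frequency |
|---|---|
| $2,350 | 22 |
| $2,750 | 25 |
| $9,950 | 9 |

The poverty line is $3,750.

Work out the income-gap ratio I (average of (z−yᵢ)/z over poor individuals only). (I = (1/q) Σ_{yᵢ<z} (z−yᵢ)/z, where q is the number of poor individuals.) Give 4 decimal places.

Incomes under z: 22×$2,350, 25×$2,750 (q = 47 of N = 56).
Relative gaps: 0.3733 (×22), 0.2667 (×25); sum = 14.880000.
The income-gap ratio divides by q (the poor only): 14.880000 / 47 = 0.3166.

0.3166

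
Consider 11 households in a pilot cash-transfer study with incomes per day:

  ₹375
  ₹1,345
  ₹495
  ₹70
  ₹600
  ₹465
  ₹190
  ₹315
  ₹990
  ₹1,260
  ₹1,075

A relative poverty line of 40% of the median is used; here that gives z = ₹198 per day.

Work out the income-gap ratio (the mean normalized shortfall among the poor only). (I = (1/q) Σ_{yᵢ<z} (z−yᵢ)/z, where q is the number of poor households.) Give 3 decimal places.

Below the line: ₹70, ₹190 (q = 2 of N = 11).
Shortfall ratios (z−y)/z: 0.6465, 0.0404; sum = 0.686869.
I averages over the q = 2 poor units only: 0.686869 / 2 = 0.343.

0.343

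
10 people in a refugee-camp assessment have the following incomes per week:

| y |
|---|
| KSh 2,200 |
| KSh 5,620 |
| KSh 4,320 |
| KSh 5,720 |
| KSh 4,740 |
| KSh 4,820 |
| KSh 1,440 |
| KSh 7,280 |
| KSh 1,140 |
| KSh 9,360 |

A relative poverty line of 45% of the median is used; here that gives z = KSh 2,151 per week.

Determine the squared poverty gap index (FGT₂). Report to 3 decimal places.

0.033

Poor units: KSh 1,140, KSh 1,440 (q = 2 of N = 10).
Normalized shortfalls: (2151−1140)/2151 = 0.4700; (2151−1440)/2151 = 0.3305.
Squared: 0.2209; 0.1093.
Sum = 0.330172; P₂ = 0.330172 / 10 = 0.033.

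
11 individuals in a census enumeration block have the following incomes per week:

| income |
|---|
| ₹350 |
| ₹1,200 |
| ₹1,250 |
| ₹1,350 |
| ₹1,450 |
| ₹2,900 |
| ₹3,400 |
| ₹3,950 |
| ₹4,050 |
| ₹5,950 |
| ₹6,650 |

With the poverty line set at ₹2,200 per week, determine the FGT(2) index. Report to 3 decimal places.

Below the line: ₹350, ₹1,200, ₹1,250, ₹1,350, ₹1,450 (q = 5 of N = 11).
Shortfall ratios: (2200−350)/2200 = 0.8409; (2200−1200)/2200 = 0.4545; (2200−1250)/2200 = 0.4318; (2200−1350)/2200 = 0.3864; (2200−1450)/2200 = 0.3409.
Squared: 0.7071; 0.2066; 0.1865; 0.1493; 0.1162.
Sum = 1.365702; P₂ = 1.365702 / 11 = 0.124.

0.124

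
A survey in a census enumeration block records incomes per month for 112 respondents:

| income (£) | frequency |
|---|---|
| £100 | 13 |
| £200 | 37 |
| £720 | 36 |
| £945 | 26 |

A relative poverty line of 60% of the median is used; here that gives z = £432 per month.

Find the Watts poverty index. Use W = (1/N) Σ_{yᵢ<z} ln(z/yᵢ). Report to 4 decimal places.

Poor units: 13×£100, 37×£200 (q = 50 of N = 112).
ln(z/y) terms: ln(432/100) = 1.4633 (×13); ln(432/200) = 0.7701 (×37).
W = 47.516324 / 112 = 0.4243.

0.4243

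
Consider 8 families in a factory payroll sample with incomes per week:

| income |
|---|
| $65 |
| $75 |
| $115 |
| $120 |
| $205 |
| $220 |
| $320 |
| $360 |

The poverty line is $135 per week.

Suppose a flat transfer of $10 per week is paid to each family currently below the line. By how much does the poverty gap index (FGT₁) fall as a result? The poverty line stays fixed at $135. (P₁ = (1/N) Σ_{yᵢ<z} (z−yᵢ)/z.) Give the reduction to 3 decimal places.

0.037

Before: below the line — $65, $75, $115, $120; poverty gap index (FGT₁) = 0.15278.
After the $10 transfer: below the line — $75, $85, $125, $130; poverty gap index (FGT₁) = 0.11574.
Reduction = 0.15278 − 0.11574 = 0.037.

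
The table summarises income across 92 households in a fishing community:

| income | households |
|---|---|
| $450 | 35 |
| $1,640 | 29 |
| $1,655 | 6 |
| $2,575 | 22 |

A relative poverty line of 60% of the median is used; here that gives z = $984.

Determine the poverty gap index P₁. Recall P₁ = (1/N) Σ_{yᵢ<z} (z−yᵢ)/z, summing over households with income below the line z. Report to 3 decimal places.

0.206

Poor units: 35×$450 (q = 35 of N = 92).
Normalized shortfalls: (984−450)/984 = 0.5427 (×35).
Sum of shortfalls = 18.993902; P₁ averages over all N: 18.993902 / 92 = 0.206.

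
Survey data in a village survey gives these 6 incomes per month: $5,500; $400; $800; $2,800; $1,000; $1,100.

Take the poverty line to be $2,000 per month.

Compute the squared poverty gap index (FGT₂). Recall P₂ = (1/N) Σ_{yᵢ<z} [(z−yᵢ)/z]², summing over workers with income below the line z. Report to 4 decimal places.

Below the line: $400, $800, $1,000, $1,100 (q = 4 of N = 6).
Gap ratios (z−y)/z: (2000−400)/2000 = 0.8000; (2000−800)/2000 = 0.6000; (2000−1000)/2000 = 0.5000; (2000−1100)/2000 = 0.4500.
Squared: 0.6400; 0.3600; 0.2500; 0.2025.
Sum = 1.452500; P₂ = 1.452500 / 6 = 0.2421.

0.2421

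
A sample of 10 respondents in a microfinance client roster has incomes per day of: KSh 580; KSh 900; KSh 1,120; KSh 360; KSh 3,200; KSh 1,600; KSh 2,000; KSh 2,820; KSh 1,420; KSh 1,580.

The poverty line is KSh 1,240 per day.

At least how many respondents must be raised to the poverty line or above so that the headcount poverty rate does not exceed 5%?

4

4 of the 10 respondents are poor, so H = 4/10 = 0.400.
A headcount ratio of at most 5% allows at most ⌊0.05 × 10⌋ = 0 poor respondents.
So at least 4 − 0 = 4 must be lifted.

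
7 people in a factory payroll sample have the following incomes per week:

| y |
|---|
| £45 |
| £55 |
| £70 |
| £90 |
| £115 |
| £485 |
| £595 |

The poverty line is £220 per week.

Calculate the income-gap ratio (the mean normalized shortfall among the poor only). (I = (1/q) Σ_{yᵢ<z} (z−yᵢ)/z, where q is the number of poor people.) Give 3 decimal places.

0.659

Poor units: £45, £55, £70, £90, £115 (q = 5 of N = 7).
Relative gaps: 0.7955, 0.7500, 0.6818, 0.5909, 0.4773; sum = 3.295455.
The income-gap ratio divides by q (the poor only): 3.295455 / 5 = 0.659.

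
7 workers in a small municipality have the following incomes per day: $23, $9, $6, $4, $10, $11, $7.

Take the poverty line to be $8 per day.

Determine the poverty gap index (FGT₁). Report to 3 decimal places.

0.125

Poor units: $4, $6, $7 (q = 3 of N = 7).
Gap ratios (z−y)/z: (8−4)/8 = 0.5000; (8−6)/8 = 0.2500; (8−7)/8 = 0.1250.
Sum of shortfalls = 0.875000; P₁ averages over all N: 0.875000 / 7 = 0.125.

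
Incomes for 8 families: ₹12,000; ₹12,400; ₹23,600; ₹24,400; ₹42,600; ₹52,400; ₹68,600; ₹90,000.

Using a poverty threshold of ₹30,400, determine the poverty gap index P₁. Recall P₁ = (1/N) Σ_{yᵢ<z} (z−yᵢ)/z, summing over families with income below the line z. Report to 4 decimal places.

0.2023

Below the line: ₹12,000, ₹12,400, ₹23,600, ₹24,400 (q = 4 of N = 8).
Gap ratios (z−y)/z: (30400−12000)/30400 = 0.6053; (30400−12400)/30400 = 0.5921; (30400−23600)/30400 = 0.2237; (30400−24400)/30400 = 0.1974.
Sum of shortfalls = 1.618421; P₁ averages over all N: 1.618421 / 8 = 0.2023.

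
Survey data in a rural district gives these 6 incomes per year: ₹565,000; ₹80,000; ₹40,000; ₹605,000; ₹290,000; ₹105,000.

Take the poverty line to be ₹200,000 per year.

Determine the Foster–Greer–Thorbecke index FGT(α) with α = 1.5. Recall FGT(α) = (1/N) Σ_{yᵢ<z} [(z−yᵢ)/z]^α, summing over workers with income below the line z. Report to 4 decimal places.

Below z: ₹40,000, ₹80,000, ₹105,000 (q = 3 of N = 6).
Relative gaps: (200000−40000)/200000 = 0.8000; (200000−80000)/200000 = 0.6000; (200000−105000)/200000 = 0.4750.
Raised to α = 1.5: 0.71554; 0.46476; 0.32737.
Sum = 1.507671; FGT(1.5) = 1.507671 / 6 = 0.2513.

0.2513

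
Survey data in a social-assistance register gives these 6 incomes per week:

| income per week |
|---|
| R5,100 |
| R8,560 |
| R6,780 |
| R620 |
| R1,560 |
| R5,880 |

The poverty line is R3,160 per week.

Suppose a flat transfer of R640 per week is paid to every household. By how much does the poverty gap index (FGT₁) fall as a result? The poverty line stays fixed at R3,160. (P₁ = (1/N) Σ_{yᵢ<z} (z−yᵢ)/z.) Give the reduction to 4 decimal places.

0.0675

Before: below the line — R620, R1,560; poverty gap index (FGT₁) = 0.218354.
After the R640 transfer: below the line — R1,260, R2,200; poverty gap index (FGT₁) = 0.150844.
Reduction = 0.218354 − 0.150844 = 0.0675.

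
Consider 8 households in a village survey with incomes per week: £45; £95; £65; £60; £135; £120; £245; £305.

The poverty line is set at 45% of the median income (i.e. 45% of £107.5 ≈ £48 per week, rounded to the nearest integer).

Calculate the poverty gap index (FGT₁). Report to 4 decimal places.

Poor units: £45 (q = 1 of N = 8).
Relative gaps: (48−45)/48 = 0.0625.
Σ = 0.062500. Dividing by the full population N = 8 gives P₁ = 0.0078.

0.0078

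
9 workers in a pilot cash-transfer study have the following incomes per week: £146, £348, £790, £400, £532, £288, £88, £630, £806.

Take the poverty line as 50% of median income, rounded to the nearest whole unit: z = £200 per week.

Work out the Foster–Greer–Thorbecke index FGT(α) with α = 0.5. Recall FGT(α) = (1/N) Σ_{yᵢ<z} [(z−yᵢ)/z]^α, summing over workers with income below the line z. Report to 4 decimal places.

Below z: £88, £146 (q = 2 of N = 9).
Shortfall ratios: (200−88)/200 = 0.5600; (200−146)/200 = 0.2700.
Raised to α = 0.5: 0.74833; 0.51962.
Sum = 1.267947; FGT(0.5) = 1.267947 / 9 = 0.1409.

0.1409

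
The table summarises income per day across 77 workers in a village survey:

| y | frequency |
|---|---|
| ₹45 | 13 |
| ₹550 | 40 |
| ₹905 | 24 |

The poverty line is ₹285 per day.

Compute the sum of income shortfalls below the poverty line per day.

Below the line: 13×₹45 (q = 13 of N = 77).
Individual gaps: 13×(285−45) = 3120.
Aggregate gap = ₹3,120.

₹3,120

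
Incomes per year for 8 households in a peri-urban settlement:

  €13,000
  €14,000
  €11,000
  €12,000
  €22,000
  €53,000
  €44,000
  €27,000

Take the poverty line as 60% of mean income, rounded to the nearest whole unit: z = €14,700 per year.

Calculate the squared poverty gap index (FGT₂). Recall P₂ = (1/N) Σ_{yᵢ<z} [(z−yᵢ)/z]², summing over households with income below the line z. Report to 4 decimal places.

0.0141

Incomes under z: €11,000, €12,000, €13,000, €14,000 (q = 4 of N = 8).
Shortfall ratios: (14700−11000)/14700 = 0.2517; (14700−12000)/14700 = 0.1837; (14700−13000)/14700 = 0.1156; (14700−14000)/14700 = 0.0476.
Squared: 0.0634; 0.0337; 0.0134; 0.0023.
Sum = 0.112731; P₂ = 0.112731 / 8 = 0.0141.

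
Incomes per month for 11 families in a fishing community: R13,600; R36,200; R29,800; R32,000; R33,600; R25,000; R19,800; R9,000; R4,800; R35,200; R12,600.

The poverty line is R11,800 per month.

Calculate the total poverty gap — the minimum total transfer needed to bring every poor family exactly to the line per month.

R9,800

Below the line: R4,800, R9,000 (q = 2 of N = 11).
Individual gaps: 11800−4800 = 7000; 11800−9000 = 2800.
Aggregate gap = R9,800.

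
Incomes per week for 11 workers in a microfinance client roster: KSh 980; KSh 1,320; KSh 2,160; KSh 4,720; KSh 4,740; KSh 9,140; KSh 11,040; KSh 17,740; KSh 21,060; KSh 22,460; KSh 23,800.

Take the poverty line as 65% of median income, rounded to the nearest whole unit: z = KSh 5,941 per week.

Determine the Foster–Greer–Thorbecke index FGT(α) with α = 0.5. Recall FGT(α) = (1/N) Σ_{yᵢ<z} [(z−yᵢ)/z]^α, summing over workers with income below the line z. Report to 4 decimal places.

Below the line: KSh 980, KSh 1,320, KSh 2,160, KSh 4,720, KSh 4,740 (q = 5 of N = 11).
Normalized shortfalls: (5941−980)/5941 = 0.8350; (5941−1320)/5941 = 0.7778; (5941−2160)/5941 = 0.6364; (5941−4720)/5941 = 0.2055; (5941−4740)/5941 = 0.2022.
Raised to α = 0.5: 0.91381; 0.88194; 0.79776; 0.45334; 0.44962.
Sum = 3.496469; FGT(0.5) = 3.496469 / 11 = 0.3179.

0.3179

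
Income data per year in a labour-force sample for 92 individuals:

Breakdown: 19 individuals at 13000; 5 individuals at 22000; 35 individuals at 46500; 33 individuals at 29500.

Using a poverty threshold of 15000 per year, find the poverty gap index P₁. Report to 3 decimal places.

Below z: 19×13000 (q = 19 of N = 92).
Relative gaps: (15000−13000)/15000 = 0.1333 (×19).
Σ = 2.533333. Dividing by the full population N = 92 gives P₁ = 0.028.

0.028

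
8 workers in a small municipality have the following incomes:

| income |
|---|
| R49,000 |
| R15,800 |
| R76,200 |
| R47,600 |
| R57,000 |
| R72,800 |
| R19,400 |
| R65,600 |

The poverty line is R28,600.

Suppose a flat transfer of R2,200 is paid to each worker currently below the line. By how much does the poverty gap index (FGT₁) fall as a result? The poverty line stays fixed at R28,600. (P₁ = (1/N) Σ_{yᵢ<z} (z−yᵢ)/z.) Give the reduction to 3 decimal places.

0.019

Before: below the line — R15,800, R19,400; poverty gap index (FGT₁) = 0.09615.
After the R2,200 transfer: below the line — R18,000, R21,600; poverty gap index (FGT₁) = 0.07692.
Reduction = 0.09615 − 0.07692 = 0.019.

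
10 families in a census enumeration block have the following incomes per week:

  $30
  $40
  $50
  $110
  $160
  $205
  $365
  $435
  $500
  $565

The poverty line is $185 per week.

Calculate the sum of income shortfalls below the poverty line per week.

Poor units: $30, $40, $50, $110, $160 (q = 5 of N = 10).
Individual gaps: 185−30 = 155; 185−40 = 145; 185−50 = 135; 185−110 = 75; 185−160 = 25.
Aggregate gap = $535.

$535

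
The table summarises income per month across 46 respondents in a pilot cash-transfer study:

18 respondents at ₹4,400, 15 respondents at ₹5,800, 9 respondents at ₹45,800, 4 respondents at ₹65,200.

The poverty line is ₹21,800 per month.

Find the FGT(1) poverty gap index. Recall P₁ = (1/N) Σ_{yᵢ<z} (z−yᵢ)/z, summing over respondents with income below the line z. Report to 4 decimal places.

Below z: 18×₹4,400, 15×₹5,800 (q = 33 of N = 46).
Shortfall ratios: (21800−4400)/21800 = 0.7982 (×18); (21800−5800)/21800 = 0.7339 (×15).
Sum of shortfalls = 25.376147; P₁ averages over all N: 25.376147 / 46 = 0.5517.

0.5517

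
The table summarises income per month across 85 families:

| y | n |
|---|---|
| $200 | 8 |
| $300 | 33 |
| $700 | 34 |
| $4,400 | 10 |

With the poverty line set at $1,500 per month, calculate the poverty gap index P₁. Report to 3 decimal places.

0.605

Incomes under z: 8×$200, 33×$300, 34×$700 (q = 75 of N = 85).
Gap ratios (z−y)/z: (1500−200)/1500 = 0.8667 (×8); (1500−300)/1500 = 0.8000 (×33); (1500−700)/1500 = 0.5333 (×34).
Σ = 51.466667. Dividing by the full population N = 85 gives P₁ = 0.605.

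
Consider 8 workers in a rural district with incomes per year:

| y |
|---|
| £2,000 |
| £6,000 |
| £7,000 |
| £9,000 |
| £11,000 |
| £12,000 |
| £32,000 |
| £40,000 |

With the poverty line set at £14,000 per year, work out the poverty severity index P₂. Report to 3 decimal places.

Below the line: £2,000, £6,000, £7,000, £9,000, £11,000, £12,000 (q = 6 of N = 8).
Shortfall ratios: (14000−2000)/14000 = 0.8571; (14000−6000)/14000 = 0.5714; (14000−7000)/14000 = 0.5000; (14000−9000)/14000 = 0.3571; (14000−11000)/14000 = 0.2143; (14000−12000)/14000 = 0.1429.
Squared: 0.7347; 0.3265; 0.2500; 0.1276; 0.0459; 0.0204.
Sum = 1.505102; P₂ = 1.505102 / 8 = 0.188.

0.188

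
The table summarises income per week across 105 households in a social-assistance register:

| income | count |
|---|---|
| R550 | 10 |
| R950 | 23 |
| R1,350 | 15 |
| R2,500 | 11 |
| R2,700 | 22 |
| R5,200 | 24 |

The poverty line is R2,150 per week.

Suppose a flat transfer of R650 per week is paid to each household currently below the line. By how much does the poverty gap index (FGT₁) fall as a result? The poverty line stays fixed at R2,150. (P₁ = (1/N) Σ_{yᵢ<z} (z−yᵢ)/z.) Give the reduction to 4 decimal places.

Before: below the line — 10×R550, 23×R950, 15×R1,350; poverty gap index (FGT₁) = 0.246290.
After the R650 transfer: below the line — 10×R1,200, 23×R1,600, 15×R2,000; poverty gap index (FGT₁) = 0.108084.
Reduction = 0.246290 − 0.108084 = 0.1382.

0.1382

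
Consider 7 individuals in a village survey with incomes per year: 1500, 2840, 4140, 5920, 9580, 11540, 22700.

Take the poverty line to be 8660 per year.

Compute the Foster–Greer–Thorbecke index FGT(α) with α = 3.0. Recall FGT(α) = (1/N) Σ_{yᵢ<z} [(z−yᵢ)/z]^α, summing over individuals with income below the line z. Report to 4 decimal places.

0.1489

Poor units: 1500, 2840, 4140, 5920 (q = 4 of N = 7).
Shortfall ratios: (8660−1500)/8660 = 0.8268; (8660−2840)/8660 = 0.6721; (8660−4140)/8660 = 0.5219; (8660−5920)/8660 = 0.3164.
Raised to α = 3.0: 0.56518; 0.30354; 0.14219; 0.03167.
Sum = 1.042579; FGT(3.0) = 1.042579 / 7 = 0.1489.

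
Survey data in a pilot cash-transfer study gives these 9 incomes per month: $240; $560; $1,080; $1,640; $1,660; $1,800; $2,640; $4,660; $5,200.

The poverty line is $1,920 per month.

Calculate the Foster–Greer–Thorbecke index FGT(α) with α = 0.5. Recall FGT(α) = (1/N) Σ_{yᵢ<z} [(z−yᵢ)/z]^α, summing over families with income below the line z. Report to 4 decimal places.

Below z: $240, $560, $1,080, $1,640, $1,660, $1,800 (q = 6 of N = 9).
Gap ratios (z−y)/z: (1920−240)/1920 = 0.8750; (1920−560)/1920 = 0.7083; (1920−1080)/1920 = 0.4375; (1920−1640)/1920 = 0.1458; (1920−1660)/1920 = 0.1354; (1920−1800)/1920 = 0.0625.
Raised to α = 0.5: 0.93541; 0.84163; 0.66144; 0.38188; 0.36799; 0.25000.
Sum = 3.438349; FGT(0.5) = 3.438349 / 9 = 0.3820.

0.3820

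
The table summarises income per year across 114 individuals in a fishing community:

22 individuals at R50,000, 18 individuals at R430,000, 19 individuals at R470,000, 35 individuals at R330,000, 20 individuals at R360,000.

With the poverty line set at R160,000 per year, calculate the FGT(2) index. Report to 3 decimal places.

0.091

Poor units: 22×R50,000 (q = 22 of N = 114).
Gap ratios (z−y)/z: (160000−50000)/160000 = 0.6875 (×22).
Squared: 0.4727 (×22).
Sum = 10.398438; P₂ = 10.398438 / 114 = 0.091.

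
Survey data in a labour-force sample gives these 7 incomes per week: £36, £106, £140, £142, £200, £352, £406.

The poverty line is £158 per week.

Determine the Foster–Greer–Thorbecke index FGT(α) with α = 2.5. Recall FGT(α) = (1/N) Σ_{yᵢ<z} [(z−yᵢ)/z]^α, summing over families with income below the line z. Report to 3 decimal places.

0.085

Incomes under z: £36, £106, £140, £142 (q = 4 of N = 7).
Shortfall ratios: (158−36)/158 = 0.7722; (158−106)/158 = 0.3291; (158−140)/158 = 0.1139; (158−142)/158 = 0.1013.
Raised to α = 2.5: 0.52391; 0.06214; 0.00438; 0.00326.
Sum = 0.593693; FGT(2.5) = 0.593693 / 7 = 0.085.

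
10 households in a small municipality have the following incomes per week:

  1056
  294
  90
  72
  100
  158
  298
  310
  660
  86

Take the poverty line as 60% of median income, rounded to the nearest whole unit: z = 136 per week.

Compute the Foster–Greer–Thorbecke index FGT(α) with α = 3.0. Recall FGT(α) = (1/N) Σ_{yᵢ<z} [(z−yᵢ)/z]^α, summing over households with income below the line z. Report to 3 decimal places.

0.021

Incomes under z: 72, 86, 90, 100 (q = 4 of N = 10).
Relative gaps: (136−72)/136 = 0.4706; (136−86)/136 = 0.3676; (136−90)/136 = 0.3382; (136−100)/136 = 0.2647.
Raised to α = 3.0: 0.10421; 0.04969; 0.03870; 0.01855.
Sum = 0.211149; FGT(3.0) = 0.211149 / 10 = 0.021.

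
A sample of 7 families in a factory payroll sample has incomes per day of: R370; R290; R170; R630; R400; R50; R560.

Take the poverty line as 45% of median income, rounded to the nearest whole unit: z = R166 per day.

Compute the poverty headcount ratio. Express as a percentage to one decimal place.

1 of the 7 families have income below R166.
H = 1/7 = 14.3%.

14.3%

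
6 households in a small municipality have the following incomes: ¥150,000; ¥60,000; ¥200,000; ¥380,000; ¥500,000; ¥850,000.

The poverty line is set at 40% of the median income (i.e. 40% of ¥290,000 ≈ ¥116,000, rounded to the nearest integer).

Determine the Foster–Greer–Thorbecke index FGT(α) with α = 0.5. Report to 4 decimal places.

Below z: ¥60,000 (q = 1 of N = 6).
Shortfall ratios: (116000−60000)/116000 = 0.4828.
Raised to α = 0.5: 0.69481.
Sum = 0.694808; FGT(0.5) = 0.694808 / 6 = 0.1158.

0.1158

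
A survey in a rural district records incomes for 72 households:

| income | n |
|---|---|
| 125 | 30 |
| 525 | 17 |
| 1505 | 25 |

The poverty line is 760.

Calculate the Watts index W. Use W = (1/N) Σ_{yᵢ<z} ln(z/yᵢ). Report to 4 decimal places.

Poor units: 30×125, 17×525 (q = 47 of N = 72).
ln(z/y) terms: ln(760/125) = 1.8050 (×30); ln(760/525) = 0.3699 (×17).
W = 60.438784 / 72 = 0.8394.

0.8394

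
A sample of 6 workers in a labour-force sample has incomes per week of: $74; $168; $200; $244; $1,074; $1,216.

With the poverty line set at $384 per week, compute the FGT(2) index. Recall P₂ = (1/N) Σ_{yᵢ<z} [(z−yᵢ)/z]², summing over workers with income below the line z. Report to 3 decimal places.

0.222

Below z: $74, $168, $200, $244 (q = 4 of N = 6).
Gap ratios (z−y)/z: (384−74)/384 = 0.8073; (384−168)/384 = 0.5625; (384−200)/384 = 0.4792; (384−244)/384 = 0.3646.
Squared: 0.6517; 0.3164; 0.2296; 0.1329.
Sum = 1.330648; P₂ = 1.330648 / 6 = 0.222.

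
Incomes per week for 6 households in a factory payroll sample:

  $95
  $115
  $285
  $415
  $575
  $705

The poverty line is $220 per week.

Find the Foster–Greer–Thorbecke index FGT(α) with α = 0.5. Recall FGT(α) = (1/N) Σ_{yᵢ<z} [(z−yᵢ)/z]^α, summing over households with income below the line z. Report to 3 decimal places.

Incomes under z: $95, $115 (q = 2 of N = 6).
Gap ratios (z−y)/z: (220−95)/220 = 0.5682; (220−115)/220 = 0.4773.
Raised to α = 0.5: 0.75378; 0.69085.
Sum = 1.444628; FGT(0.5) = 1.444628 / 6 = 0.241.

0.241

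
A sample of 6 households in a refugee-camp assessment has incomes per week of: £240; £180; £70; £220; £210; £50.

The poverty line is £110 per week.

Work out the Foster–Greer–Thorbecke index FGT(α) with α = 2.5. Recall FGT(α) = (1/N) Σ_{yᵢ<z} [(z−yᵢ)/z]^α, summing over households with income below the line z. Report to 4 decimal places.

Incomes under z: £50, £70 (q = 2 of N = 6).
Gap ratios (z−y)/z: (110−50)/110 = 0.5455; (110−70)/110 = 0.3636.
Raised to α = 2.5: 0.21973; 0.07974.
Sum = 0.299472; FGT(2.5) = 0.299472 / 6 = 0.0499.

0.0499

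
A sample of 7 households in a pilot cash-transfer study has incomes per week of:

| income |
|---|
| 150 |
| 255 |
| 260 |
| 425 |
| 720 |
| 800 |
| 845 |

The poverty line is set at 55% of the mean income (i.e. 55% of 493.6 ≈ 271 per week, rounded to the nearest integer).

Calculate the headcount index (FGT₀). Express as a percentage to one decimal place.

3 of the 7 households have income below 271.
H = 3/7 = 42.9%.

42.9%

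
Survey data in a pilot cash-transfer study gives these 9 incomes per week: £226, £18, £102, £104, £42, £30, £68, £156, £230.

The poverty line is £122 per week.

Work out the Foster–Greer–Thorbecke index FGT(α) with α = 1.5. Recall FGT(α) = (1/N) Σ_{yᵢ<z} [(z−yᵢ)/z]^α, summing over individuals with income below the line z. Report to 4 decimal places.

0.2656

Below the line: £18, £30, £42, £68, £102, £104 (q = 6 of N = 9).
Gap ratios (z−y)/z: (122−18)/122 = 0.8525; (122−30)/122 = 0.7541; (122−42)/122 = 0.6557; (122−68)/122 = 0.4426; (122−102)/122 = 0.1639; (122−104)/122 = 0.1475.
Raised to α = 1.5: 0.78706; 0.65485; 0.53100; 0.29448; 0.06638; 0.05667.
Sum = 2.390439; FGT(1.5) = 2.390439 / 9 = 0.2656.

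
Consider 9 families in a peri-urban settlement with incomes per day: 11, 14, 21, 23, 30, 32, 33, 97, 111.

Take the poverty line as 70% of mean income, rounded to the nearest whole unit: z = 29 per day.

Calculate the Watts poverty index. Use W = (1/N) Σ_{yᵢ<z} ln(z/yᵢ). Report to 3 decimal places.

Below z: 11, 14, 21, 23 (q = 4 of N = 9).
ln(z/y) terms: ln(29/11) = 0.9694; ln(29/14) = 0.7282; ln(29/21) = 0.3228; ln(29/23) = 0.2318.
W = 2.252214 / 9 = 0.250.

0.250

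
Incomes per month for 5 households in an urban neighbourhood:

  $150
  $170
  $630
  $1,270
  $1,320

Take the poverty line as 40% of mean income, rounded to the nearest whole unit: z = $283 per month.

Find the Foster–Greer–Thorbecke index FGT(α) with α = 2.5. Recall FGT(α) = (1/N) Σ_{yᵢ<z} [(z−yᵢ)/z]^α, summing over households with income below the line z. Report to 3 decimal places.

0.050

Below z: $150, $170 (q = 2 of N = 5).
Shortfall ratios: (283−150)/283 = 0.4700; (283−170)/283 = 0.3993.
Raised to α = 2.5: 0.15141; 0.10075.
Sum = 0.252159; FGT(2.5) = 0.252159 / 5 = 0.050.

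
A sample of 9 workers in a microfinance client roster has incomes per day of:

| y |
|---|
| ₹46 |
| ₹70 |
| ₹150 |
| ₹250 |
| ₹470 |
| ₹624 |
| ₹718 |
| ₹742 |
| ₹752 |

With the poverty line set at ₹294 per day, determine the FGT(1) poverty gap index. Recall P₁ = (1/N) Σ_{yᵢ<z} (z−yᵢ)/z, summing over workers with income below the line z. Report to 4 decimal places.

0.2494

Incomes under z: ₹46, ₹70, ₹150, ₹250 (q = 4 of N = 9).
Gap ratios (z−y)/z: (294−46)/294 = 0.8435; (294−70)/294 = 0.7619; (294−150)/294 = 0.4898; (294−250)/294 = 0.1497.
Σ = 2.244898. Dividing by the full population N = 9 gives P₁ = 0.2494.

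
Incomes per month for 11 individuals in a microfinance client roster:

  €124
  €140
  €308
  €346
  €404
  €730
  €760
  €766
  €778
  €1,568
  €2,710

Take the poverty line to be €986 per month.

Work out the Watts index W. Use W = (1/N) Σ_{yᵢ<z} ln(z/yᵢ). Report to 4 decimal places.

0.7435

Below the line: €124, €140, €308, €346, €404, €730, €760, €766, €778 (q = 9 of N = 11).
ln(z/y) terms: ln(986/124) = 2.0734; ln(986/140) = 1.9520; ln(986/308) = 1.1636; ln(986/346) = 1.0472; ln(986/404) = 0.8922; ln(986/730) = 0.3006; ln(986/760) = 0.2603; ln(986/766) = 0.2525; ln(986/778) = 0.2369.
W = 8.178758 / 11 = 0.7435.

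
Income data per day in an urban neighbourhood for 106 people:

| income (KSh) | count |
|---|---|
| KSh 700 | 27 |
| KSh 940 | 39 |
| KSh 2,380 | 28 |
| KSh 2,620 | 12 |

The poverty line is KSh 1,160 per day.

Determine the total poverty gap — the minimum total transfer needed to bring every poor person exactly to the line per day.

KSh 21,000

Below z: 27×KSh 700, 39×KSh 940 (q = 66 of N = 106).
Individual gaps: 27×(1160−700) = 12420; 39×(1160−940) = 8580.
Aggregate gap = KSh 21,000.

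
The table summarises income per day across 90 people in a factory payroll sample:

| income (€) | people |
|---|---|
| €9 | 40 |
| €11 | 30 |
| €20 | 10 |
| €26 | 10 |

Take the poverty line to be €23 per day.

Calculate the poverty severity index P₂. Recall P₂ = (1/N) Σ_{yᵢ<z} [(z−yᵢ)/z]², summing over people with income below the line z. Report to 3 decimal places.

Incomes under z: 40×€9, 30×€11, 10×€20 (q = 80 of N = 90).
Relative gaps: (23−9)/23 = 0.6087 (×40); (23−11)/23 = 0.5217 (×30); (23−20)/23 = 0.1304 (×10).
Squared: 0.3705 (×40); 0.2722 (×30); 0.0170 (×10).
Sum = 23.156900; P₂ = 23.156900 / 90 = 0.257.

0.257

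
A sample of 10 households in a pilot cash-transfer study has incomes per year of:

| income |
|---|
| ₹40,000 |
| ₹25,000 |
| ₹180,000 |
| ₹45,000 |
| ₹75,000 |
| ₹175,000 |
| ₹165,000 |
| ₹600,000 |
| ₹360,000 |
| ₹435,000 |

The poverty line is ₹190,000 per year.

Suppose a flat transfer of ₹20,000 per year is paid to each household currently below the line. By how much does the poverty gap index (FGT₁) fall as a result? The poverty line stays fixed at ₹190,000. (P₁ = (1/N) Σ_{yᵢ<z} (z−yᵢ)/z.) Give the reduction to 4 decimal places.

0.0658

Before: below the line — ₹25,000, ₹40,000, ₹45,000, ₹75,000, ₹165,000, ₹175,000, ₹180,000; poverty gap index (FGT₁) = 0.328947.
After the ₹20,000 transfer: below the line — ₹45,000, ₹60,000, ₹65,000, ₹95,000, ₹185,000; poverty gap index (FGT₁) = 0.263158.
Reduction = 0.328947 − 0.263158 = 0.0658.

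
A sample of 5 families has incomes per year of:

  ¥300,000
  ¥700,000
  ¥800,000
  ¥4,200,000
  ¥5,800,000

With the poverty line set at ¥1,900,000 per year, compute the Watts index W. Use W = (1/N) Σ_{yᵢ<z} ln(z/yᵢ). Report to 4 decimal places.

0.7419

Incomes under z: ¥300,000, ¥700,000, ¥800,000 (q = 3 of N = 5).
ln(z/y) terms: ln(1900000/300000) = 1.8458; ln(1900000/700000) = 0.9985; ln(1900000/800000) = 0.8650.
W = 3.709353 / 5 = 0.7419.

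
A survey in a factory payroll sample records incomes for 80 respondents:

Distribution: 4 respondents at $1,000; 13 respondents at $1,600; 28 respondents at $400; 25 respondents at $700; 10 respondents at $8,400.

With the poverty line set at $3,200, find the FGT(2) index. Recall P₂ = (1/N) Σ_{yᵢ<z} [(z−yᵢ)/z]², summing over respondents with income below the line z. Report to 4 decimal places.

0.5230

Below the line: 28×$400, 25×$700, 4×$1,000, 13×$1,600 (q = 70 of N = 80).
Gap ratios (z−y)/z: (3200−400)/3200 = 0.8750 (×28); (3200−700)/3200 = 0.7812 (×25); (3200−1000)/3200 = 0.6875 (×4); (3200−1600)/3200 = 0.5000 (×13).
Squared: 0.7656 (×28); 0.6104 (×25); 0.4727 (×4); 0.2500 (×13).
Sum = 41.836914; P₂ = 41.836914 / 80 = 0.5230.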